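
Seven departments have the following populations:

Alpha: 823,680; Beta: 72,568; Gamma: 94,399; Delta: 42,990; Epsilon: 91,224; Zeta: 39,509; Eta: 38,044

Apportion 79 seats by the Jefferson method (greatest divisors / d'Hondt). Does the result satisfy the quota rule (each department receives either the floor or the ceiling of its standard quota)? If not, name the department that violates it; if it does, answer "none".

Standard quotas: Alpha 54.117, Beta 4.768, Gamma 6.202, Delta 2.824, Epsilon 5.994, Zeta 2.596, Eta 2.500.
Jefferson allocation: Alpha 56, Beta 5, Gamma 6, Delta 2, Epsilon 6, Zeta 2, Eta 2.
Alpha has quota 54.117 (lower 54, upper 55) but receives 56 — outside the quota interval.

Alpha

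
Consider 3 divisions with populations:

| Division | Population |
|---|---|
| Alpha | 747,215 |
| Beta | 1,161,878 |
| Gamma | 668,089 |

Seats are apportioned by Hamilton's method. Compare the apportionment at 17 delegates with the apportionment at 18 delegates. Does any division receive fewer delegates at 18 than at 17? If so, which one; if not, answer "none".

none

At 17 seats: Alpha 5, Beta 8, Gamma 4.
At 18 seats: Alpha 5, Beta 8, Gamma 5.
No division's allocation decreased.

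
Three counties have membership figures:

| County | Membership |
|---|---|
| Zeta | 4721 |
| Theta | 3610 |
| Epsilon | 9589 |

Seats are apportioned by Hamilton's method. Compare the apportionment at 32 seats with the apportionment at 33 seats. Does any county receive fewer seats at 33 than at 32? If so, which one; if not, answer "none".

At 32 seats: Zeta 8, Theta 7, Epsilon 17.
At 33 seats: Zeta 9, Theta 6, Epsilon 18.
Theta drops from 7 to 6.

Theta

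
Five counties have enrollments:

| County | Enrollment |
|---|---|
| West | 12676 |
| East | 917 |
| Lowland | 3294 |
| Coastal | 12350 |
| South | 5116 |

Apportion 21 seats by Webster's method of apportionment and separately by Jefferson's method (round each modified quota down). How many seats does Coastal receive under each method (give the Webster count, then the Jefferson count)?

Webster: West 8, East 1, Lowland 2, Coastal 7, South 3.
Jefferson: West 8, East 0, Lowland 2, Coastal 8, South 3.
Coastal gets 7 under Webster and 8 under Jefferson.

7 and 8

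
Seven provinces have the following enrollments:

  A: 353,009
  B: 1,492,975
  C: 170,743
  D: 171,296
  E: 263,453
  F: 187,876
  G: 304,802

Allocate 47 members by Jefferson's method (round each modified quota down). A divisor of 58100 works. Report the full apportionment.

A 6, B 25, C 2, D 2, E 4, F 3, G 5

With modified divisor 58100: modified quotas A 6.076, B 25.697, C 2.939, D 2.948, E 4.534, F 3.234, G 5.246.
Rounding down: A 6, B 25, C 2, D 2, E 4, F 3, G 5 (total 47).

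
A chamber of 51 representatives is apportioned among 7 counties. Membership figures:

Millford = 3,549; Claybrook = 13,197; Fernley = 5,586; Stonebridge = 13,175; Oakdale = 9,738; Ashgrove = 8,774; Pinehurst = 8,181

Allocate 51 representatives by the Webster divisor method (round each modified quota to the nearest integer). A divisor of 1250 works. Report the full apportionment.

Millford 3; Claybrook 11; Fernley 4; Stonebridge 11; Oakdale 8; Ashgrove 7; Pinehurst 7

With modified divisor 1250: modified quotas Millford 2.839, Claybrook 10.558, Fernley 4.469, Stonebridge 10.540, Oakdale 7.790, Ashgrove 7.019, Pinehurst 6.545.
Rounding to the nearest integer: Millford 3, Claybrook 11, Fernley 4, Stonebridge 11, Oakdale 8, Ashgrove 7, Pinehurst 7 (total 51).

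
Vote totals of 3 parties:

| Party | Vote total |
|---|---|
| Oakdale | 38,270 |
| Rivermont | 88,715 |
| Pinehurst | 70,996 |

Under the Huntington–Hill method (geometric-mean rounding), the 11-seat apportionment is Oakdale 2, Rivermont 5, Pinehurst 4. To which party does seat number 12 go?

Rivermont

Priority for the next seat is population ÷ (√(s·(s+1))).
Priorities: Oakdale 15623.662, Rivermont 16197.069, Pinehurst 15875.188.
Highest priority: Rivermont.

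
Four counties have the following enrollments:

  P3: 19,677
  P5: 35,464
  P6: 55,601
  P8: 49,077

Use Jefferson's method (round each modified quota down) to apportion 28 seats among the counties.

P3: 3; P5: 6; P6: 10; P8: 9

Standard divisor 159819/28 ≈ 5707.821; standard quotas: P3 3.447, P5 6.213, P6 9.741, P8 8.598.
Rounding down gives 3, 6, 9, 8 = 26 seats, so the divisor must be adjusted.
With modified divisor 5300: modified quotas P3 3.713, P5 6.691, P6 10.491, P8 9.260.
Rounding down: P3 3, P5 6, P6 10, P8 9 (total 28).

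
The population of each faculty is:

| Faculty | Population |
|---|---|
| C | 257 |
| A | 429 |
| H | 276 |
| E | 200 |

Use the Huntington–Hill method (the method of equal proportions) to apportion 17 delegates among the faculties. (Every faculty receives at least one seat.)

With divisor 70: modified quotas C 3.671, A 6.129, H 3.943, E 2.857.
Geometric-mean thresholds: C √(3·4)=3.464, A √(6·7)=6.481, H √(3·4)=3.464, E √(2·3)=2.449.
Each quota rounded against its threshold gives C 4, A 6, H 4, E 3 (total 17).

C 4, A 6, H 4, E 3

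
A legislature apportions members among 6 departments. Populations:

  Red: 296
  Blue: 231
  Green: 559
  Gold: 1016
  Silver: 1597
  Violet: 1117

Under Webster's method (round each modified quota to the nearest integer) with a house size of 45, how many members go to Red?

Standard divisor 4816/45 ≈ 107.022; standard quotas: Red 2.766, Blue 2.158, Green 5.223, Gold 9.493, Silver 14.922, Violet 10.437.
Rounding to the nearest integer gives 3, 2, 5, 9, 15, 10 = 44 seats, so the divisor must be adjusted.
With modified divisor 106.7: modified quotas Red 2.774, Blue 2.165, Green 5.239, Gold 9.522, Silver 14.967, Violet 10.469.
Rounding to the nearest integer: Red 3, Blue 2, Green 5, Gold 10, Silver 15, Violet 10 (total 45).
Red receives 3.

3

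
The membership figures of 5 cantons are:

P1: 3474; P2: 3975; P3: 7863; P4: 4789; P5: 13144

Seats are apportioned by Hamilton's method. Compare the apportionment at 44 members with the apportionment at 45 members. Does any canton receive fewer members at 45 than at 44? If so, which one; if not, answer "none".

none

At 44 seats: P1 5, P2 5, P3 11, P4 6, P5 17.
At 45 seats: P1 5, P2 5, P3 11, P4 6, P5 18.
No canton's allocation decreased.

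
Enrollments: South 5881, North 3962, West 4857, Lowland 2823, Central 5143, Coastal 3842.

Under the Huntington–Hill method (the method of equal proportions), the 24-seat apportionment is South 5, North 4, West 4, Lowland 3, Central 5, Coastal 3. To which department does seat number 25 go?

Coastal

Priority for the next seat is population ÷ (√(s·(s+1))).
Priorities: South 1073.719, North 885.930, West 1086.058, Lowland 814.930, Central 938.979, Coastal 1109.090.
Highest priority: Coastal.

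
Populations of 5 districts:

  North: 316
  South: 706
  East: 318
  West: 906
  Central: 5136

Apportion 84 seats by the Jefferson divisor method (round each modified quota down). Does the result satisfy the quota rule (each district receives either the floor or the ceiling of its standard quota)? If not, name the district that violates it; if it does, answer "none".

Central

Standard quotas: North 3.596, South 8.034, East 3.619, West 10.309, Central 58.443.
Jefferson allocation: North 3, South 8, East 3, West 10, Central 60.
Central has quota 58.443 (lower 58, upper 59) but receives 60 — outside the quota interval.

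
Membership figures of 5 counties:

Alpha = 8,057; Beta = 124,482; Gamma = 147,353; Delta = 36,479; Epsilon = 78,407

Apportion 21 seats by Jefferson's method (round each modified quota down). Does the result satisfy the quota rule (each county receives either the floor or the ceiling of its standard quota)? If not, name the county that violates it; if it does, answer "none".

Standard quotas: Alpha 0.429, Beta 6.622, Gamma 7.838, Delta 1.940, Epsilon 4.171.
Jefferson allocation: Alpha 0, Beta 7, Gamma 8, Delta 2, Epsilon 4.
Every allocation lies between the lower and upper quota.

none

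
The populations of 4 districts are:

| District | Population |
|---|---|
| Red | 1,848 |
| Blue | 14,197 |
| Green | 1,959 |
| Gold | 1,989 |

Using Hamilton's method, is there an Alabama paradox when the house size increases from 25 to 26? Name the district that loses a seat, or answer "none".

At 25 seats: Red 2, Blue 18, Green 2, Gold 3.
At 26 seats: Red 2, Blue 18, Green 3, Gold 3.
No district's allocation decreased.

none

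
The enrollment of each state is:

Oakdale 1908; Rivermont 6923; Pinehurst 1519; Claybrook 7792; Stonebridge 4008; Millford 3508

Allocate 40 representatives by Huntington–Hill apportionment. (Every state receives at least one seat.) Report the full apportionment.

With divisor 632: modified quotas Oakdale 3.019, Rivermont 10.954, Pinehurst 2.403, Claybrook 12.329, Stonebridge 6.342, Millford 5.551.
Geometric-mean thresholds: Oakdale √(3·4)=3.464, Rivermont √(10·11)=10.488, Pinehurst √(2·3)=2.449, Claybrook √(12·13)=12.490, Stonebridge √(6·7)=6.481, Millford √(5·6)=5.477.
Each quota rounded against its threshold gives Oakdale 3, Rivermont 11, Pinehurst 2, Claybrook 12, Stonebridge 6, Millford 6 (total 40).

Oakdale 3, Rivermont 11, Pinehurst 2, Claybrook 12, Stonebridge 6, Millford 6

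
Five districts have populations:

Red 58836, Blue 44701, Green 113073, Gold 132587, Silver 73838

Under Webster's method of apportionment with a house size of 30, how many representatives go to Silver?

5

Standard divisor 423035/30 ≈ 14101.167; standard quotas: Red 4.172, Blue 3.170, Green 8.019, Gold 9.403, Silver 5.236.
Rounding to the nearest integer gives 4, 3, 8, 9, 5 = 29 seats, so the divisor must be adjusted.
With modified divisor 13700: modified quotas Red 4.295, Blue 3.263, Green 8.254, Gold 9.678, Silver 5.390.
Rounding to the nearest integer: Red 4, Blue 3, Green 8, Gold 10, Silver 5 (total 30).
Silver receives 5.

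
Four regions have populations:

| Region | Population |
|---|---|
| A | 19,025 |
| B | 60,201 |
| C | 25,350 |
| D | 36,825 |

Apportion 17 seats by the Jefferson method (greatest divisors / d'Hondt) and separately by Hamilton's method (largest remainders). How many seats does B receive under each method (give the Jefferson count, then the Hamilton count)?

8 and 7

Jefferson: A 2, B 8, C 3, D 4.
Hamilton: A 2, B 7, C 3, D 5.
B gets 8 under Jefferson and 7 under Hamilton.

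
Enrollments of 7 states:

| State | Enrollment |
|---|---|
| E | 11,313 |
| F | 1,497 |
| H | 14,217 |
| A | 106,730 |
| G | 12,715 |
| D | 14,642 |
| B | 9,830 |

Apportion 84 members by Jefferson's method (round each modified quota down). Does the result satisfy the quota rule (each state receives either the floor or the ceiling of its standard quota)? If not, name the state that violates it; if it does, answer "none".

Standard quotas: E 5.559, F 0.736, H 6.986, A 52.446, G 6.248, D 7.195, B 4.830.
Jefferson allocation: E 5, F 0, H 7, A 54, G 6, D 7, B 5.
A has quota 52.446 (lower 52, upper 53) but receives 54 — outside the quota interval.

A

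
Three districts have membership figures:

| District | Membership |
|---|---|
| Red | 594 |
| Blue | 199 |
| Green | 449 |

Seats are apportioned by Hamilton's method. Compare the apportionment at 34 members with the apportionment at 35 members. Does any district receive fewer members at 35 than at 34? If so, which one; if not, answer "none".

Blue

At 34 seats: Red 16, Blue 6, Green 12.
At 35 seats: Red 17, Blue 5, Green 13.
Blue drops from 6 to 5.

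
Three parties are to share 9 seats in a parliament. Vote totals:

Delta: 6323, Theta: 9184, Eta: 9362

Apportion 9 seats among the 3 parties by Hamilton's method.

Delta=2, Theta=3, Eta=4

Standard divisor: 24869 ÷ 9 ≈ 2763.222.
Standard quotas: Delta 2.2883, Theta 3.3237, Eta 3.3881.
Lower quotas: Delta 2, Theta 3, Eta 3 (sum 8, leaving 1 seat).
Remainders in descending order: Eta 0.3881, Theta 0.3237, Delta 0.2883.
The surplus seat goes to Eta.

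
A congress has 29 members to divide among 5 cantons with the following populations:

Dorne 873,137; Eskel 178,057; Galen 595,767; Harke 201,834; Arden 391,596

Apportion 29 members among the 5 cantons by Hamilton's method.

Dorne 11, Eskel 2, Galen 8, Harke 3, Arden 5

Total 2240391; standard divisor 2240391/29 ≈ 77254.862.
Standard quotas: Dorne 11.3020, Eskel 2.3048, Galen 7.7117, Harke 2.6126, Arden 5.0689.
Lower quotas: Dorne 11, Eskel 2, Galen 7, Harke 2, Arden 5 (sum 27, leaving 2 seats).
Remainders in descending order: Galen 0.7117, Harke 0.6126, Eskel 0.3048, Dorne 0.3020, Arden 0.0689.
The surplus seats go to Galen, Harke.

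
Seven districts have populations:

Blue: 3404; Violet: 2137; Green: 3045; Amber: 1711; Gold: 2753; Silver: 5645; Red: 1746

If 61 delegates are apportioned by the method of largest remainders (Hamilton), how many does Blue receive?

The standard divisor is 20441/61 ≈ 335.098.
Standard quotas: Blue 10.1582, Violet 6.3772, Green 9.0869, Amber 5.1060, Gold 8.2155, Silver 16.8458, Red 5.2104.
Lower quotas: Blue 10, Violet 6, Green 9, Amber 5, Gold 8, Silver 16, Red 5 (sum 59, leaving 2 seats).
Remainders in descending order: Silver 0.8458, Violet 0.3772, Gold 0.2155, Red 0.2104, Blue 0.1582, Amber 0.1060, Green 0.0869.
The surplus seats go to Silver, Violet.
Blue receives 10.

10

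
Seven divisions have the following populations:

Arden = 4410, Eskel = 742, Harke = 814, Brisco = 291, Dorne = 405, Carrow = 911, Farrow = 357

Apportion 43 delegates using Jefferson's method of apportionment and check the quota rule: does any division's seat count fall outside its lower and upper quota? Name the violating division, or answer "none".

Arden

Standard quotas: Arden 23.913, Eskel 4.023, Harke 4.414, Brisco 1.578, Dorne 2.196, Carrow 4.940, Farrow 1.936.
Jefferson allocation: Arden 25, Eskel 4, Harke 4, Brisco 1, Dorne 2, Carrow 5, Farrow 2.
Arden has quota 23.913 (lower 23, upper 24) but receives 25 — outside the quota interval.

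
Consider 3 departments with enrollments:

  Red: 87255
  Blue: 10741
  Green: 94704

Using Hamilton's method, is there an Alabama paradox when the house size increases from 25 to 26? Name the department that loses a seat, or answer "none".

At 25 seats: Red 11, Blue 2, Green 12.
At 26 seats: Red 12, Blue 1, Green 13.
Blue drops from 2 to 1.

Blue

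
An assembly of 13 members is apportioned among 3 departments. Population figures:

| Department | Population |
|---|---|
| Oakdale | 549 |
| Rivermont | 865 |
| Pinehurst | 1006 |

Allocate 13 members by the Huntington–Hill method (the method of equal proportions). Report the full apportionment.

Oakdale 3, Rivermont 5, Pinehurst 5

With divisor 189: modified quotas Oakdale 2.905, Rivermont 4.577, Pinehurst 5.323.
Geometric-mean thresholds: Oakdale √(2·3)=2.449, Rivermont √(4·5)=4.472, Pinehurst √(5·6)=5.477.
Each quota rounded against its threshold gives Oakdale 3, Rivermont 5, Pinehurst 5 (total 13).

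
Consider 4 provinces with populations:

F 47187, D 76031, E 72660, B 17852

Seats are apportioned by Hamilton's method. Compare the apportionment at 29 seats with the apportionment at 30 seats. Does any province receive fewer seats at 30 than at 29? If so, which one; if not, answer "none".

B

At 29 seats: F 6, D 10, E 10, B 3.
At 30 seats: F 7, D 11, E 10, B 2.
B drops from 3 to 2.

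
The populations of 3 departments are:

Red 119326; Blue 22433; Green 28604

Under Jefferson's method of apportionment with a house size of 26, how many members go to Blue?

Standard divisor 170363/26 ≈ 6552.423; standard quotas: Red 18.211, Blue 3.424, Green 4.365.
Rounding down gives 18, 3, 4 = 25 seats, so the divisor must be adjusted.
With modified divisor 6100: modified quotas Red 19.562, Blue 3.678, Green 4.689.
Rounding down: Red 19, Blue 3, Green 4 (total 26).
Blue receives 3.

3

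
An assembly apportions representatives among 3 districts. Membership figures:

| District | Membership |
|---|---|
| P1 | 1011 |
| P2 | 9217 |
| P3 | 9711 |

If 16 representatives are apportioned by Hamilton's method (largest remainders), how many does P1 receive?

The standard divisor is 19939/16 ≈ 1246.188.
Standard quotas: P1 0.8113, P2 7.3962, P3 7.7926.
Lower quotas: P1 0, P2 7, P3 7 (sum 14, leaving 2 seats).
Remainders in descending order: P1 0.8113, P3 0.7926, P2 0.3962.
Largest remainders: P1, P3 receive the extra seats.
P1 receives 1.

1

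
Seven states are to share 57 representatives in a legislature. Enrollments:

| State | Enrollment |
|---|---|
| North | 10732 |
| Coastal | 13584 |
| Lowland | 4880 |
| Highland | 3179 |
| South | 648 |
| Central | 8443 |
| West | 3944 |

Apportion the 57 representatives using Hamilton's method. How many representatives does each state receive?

North: 13, Coastal: 17, Lowland: 6, Highland: 4, South: 1, Central: 11, West: 5

Standard divisor: 45410 ÷ 57 ≈ 796.667.
Standard quotas: North 13.4711, Coastal 17.0510, Lowland 6.1255, Highland 3.9904, South 0.8134, Central 10.5979, West 4.9506.
Lower quotas: North 13, Coastal 17, Lowland 6, Highland 3, South 0, Central 10, West 4 (sum 53, leaving 4 seats).
Remainders in descending order: Highland 0.9904, West 0.9506, South 0.8134, Central 0.5979, North 0.4711, Lowland 0.1255, Coastal 0.0510.
Largest remainders: Highland, West, South, Central receive the extra seats.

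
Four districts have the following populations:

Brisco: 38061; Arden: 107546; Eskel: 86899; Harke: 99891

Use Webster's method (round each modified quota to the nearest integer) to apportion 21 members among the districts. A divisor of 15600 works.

Brisco: 2, Arden: 7, Eskel: 6, Harke: 6

With modified divisor 15600: modified quotas Brisco 2.440, Arden 6.894, Eskel 5.570, Harke 6.403.
Rounding to the nearest integer: Brisco 2, Arden 7, Eskel 6, Harke 6 (total 21).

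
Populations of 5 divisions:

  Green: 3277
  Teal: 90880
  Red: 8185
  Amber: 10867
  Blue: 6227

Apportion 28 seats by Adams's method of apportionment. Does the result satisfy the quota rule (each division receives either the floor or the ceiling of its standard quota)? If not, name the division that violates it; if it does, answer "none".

Teal

Standard quotas: Green 0.768, Teal 21.305, Red 1.919, Amber 2.548, Blue 1.460.
Adams allocation: Green 1, Teal 20, Red 2, Amber 3, Blue 2.
Teal has quota 21.305 (lower 21, upper 22) but receives 20 — outside the quota interval.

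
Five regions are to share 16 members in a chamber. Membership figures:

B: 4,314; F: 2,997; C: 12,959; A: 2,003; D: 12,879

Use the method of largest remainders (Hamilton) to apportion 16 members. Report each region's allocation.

B=2, F=1, C=6, A=1, D=6

Standard divisor: 35152 ÷ 16 = 2197.
Standard quotas: B 1.9636, F 1.3641, C 5.8985, A 0.9117, D 5.8621.
Lower quotas: B 1, F 1, C 5, A 0, D 5 (sum 12, leaving 4 seats).
Remainders in descending order: B 0.9636, A 0.9117, C 0.8985, D 0.8621, F 0.3641.
Largest remainders: B, A, C, D receive the extra seats.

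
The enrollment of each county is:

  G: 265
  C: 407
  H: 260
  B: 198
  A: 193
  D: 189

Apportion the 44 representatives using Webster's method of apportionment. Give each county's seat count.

G=8; C=12; H=7; B=6; A=6; D=5

Standard divisor 1512/44 ≈ 34.364; standard quotas: G 7.712, C 11.844, H 7.566, B 5.762, A 5.616, D 5.500.
Rounding to the nearest integer gives 8, 12, 8, 6, 6, 5 = 45 seats, so the divisor must be adjusted.
With modified divisor 34.9: modified quotas G 7.593, C 11.662, H 7.450, B 5.673, A 5.530, D 5.415.
Rounding to the nearest integer: G 8, C 12, H 7, B 6, A 6, D 5 (total 44).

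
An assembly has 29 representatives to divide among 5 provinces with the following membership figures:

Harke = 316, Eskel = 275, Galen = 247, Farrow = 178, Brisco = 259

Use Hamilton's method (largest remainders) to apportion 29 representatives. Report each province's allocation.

The standard divisor is 1275/29 ≈ 43.966.
Standard quotas: Harke 7.187, Eskel 6.255, Galen 5.618, Farrow 4.049, Brisco 5.891.
Lower quotas: Harke 7, Eskel 6, Galen 5, Farrow 4, Brisco 5 (sum 27, leaving 2 seats).
Remainders in descending order: Brisco 0.891, Galen 0.618, Eskel 0.255, Harke 0.187, Farrow 0.049.
The surplus seats go to Brisco, Galen.

Harke 7; Eskel 6; Galen 6; Farrow 4; Brisco 6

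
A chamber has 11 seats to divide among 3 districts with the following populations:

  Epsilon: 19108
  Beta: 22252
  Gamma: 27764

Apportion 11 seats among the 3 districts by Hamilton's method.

Standard divisor: 69124 ÷ 11 = 6284.
Standard quotas: Epsilon 3.0407, Beta 3.5411, Gamma 4.4182.
Lower quotas: Epsilon 3, Beta 3, Gamma 4 (sum 10, leaving 1 seat).
Remainders in descending order: Beta 0.5411, Gamma 0.4182, Epsilon 0.0407.
Largest remainder: Beta receives the extra seat.

Epsilon: 3, Beta: 4, Gamma: 4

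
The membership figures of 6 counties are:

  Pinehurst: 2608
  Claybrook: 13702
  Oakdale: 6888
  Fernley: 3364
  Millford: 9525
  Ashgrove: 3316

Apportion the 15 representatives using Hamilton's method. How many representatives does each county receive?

The standard divisor is 39403/15 ≈ 2626.867.
Standard quotas: Pinehurst 0.9928, Claybrook 5.2161, Oakdale 2.6221, Fernley 1.2806, Millford 3.6260, Ashgrove 1.2623.
Lower quotas: Pinehurst 0, Claybrook 5, Oakdale 2, Fernley 1, Millford 3, Ashgrove 1 (sum 12, leaving 3 seats).
Remainders in descending order: Pinehurst 0.9928, Millford 0.6260, Oakdale 0.6221, Fernley 0.2806, Ashgrove 0.2623, Claybrook 0.2161.
Largest remainders: Pinehurst, Millford, Oakdale receive the extra seats.

Pinehurst: 1, Claybrook: 5, Oakdale: 3, Fernley: 1, Millford: 4, Ashgrove: 1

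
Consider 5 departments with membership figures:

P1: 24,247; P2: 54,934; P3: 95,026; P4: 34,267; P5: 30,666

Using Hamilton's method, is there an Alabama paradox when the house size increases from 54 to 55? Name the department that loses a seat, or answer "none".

At 54 seats: P1 6, P2 12, P3 21, P4 8, P5 7.
At 55 seats: P1 5, P2 13, P3 22, P4 8, P5 7.
P1 drops from 6 to 5.

P1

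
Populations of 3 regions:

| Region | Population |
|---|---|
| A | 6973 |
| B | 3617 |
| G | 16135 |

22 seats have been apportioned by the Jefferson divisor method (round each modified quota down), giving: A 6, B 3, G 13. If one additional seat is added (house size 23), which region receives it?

Priority for the next seat is population ÷ (current seats + 1).
Priorities: A 996.143, B 904.250, G 1152.500.
Highest priority: G.

G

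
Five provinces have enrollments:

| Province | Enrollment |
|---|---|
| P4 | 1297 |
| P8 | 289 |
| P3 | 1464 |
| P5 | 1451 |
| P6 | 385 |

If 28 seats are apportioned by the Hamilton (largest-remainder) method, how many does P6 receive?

Standard divisor: 4886 ÷ 28 ≈ 174.5.
Standard quotas: P4 7.433, P8 1.656, P3 8.390, P5 8.315, P6 2.206.
Lower quotas: P4 7, P8 1, P3 8, P5 8, P6 2 (sum 26, leaving 2 seats).
Remainders in descending order: P8 0.656, P4 0.433, P3 0.390, P5 0.315, P6 0.206.
Largest remainders: P8, P4 receive the extra seats.
P6 receives 2.

2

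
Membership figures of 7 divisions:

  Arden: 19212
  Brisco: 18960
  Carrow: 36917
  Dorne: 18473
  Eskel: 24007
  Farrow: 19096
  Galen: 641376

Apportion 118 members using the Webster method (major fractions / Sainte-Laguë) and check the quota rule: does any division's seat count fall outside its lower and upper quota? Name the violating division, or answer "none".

Standard quotas: Arden 2.914, Brisco 2.876, Carrow 5.599, Dorne 2.802, Eskel 3.641, Farrow 2.896, Galen 97.273.
Webster allocation: Arden 3, Brisco 3, Carrow 6, Dorne 3, Eskel 4, Farrow 3, Galen 96.
Galen has quota 97.273 (lower 97, upper 98) but receives 96 — outside the quota interval.

Galen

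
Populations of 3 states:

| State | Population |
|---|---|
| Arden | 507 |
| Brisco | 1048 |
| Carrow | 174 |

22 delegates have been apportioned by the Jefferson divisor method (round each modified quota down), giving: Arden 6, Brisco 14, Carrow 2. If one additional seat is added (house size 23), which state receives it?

Arden

Priority for the next seat is population ÷ (current seats + 1).
Priorities: Arden 72.429, Brisco 69.867, Carrow 58.000.
Highest priority: Arden.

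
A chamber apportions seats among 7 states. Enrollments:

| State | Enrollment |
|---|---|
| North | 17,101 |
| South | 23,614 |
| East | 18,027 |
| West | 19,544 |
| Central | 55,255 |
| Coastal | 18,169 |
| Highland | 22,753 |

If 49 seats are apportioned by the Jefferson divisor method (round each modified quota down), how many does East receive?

5

Standard divisor 174463/49 ≈ 3560.469; standard quotas: North 4.803, South 6.632, East 5.063, West 5.489, Central 15.519, Coastal 5.103, Highland 6.390.
Rounding down gives 4, 6, 5, 5, 15, 5, 6 = 46 seats, so the divisor must be adjusted.
With modified divisor 3300: modified quotas North 5.182, South 7.156, East 5.463, West 5.922, Central 16.744, Coastal 5.506, Highland 6.895.
Rounding down: North 5, South 7, East 5, West 5, Central 16, Coastal 5, Highland 6 (total 49).
East receives 5.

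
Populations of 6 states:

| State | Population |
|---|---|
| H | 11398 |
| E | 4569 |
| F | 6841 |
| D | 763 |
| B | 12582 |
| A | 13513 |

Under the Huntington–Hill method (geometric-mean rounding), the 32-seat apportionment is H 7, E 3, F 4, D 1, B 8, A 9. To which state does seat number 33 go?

Priority for the next seat is population ÷ (√(s·(s+1))).
Priorities: H 1523.122, E 1318.957, F 1529.694, D 539.522, B 1482.803, A 1424.395.
Highest priority: F.

F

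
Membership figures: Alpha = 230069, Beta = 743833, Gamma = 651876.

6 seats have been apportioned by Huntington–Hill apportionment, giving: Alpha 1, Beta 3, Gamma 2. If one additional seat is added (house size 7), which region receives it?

Gamma

Priority for the next seat is population ÷ (√(s·(s+1))).
Priorities: Alpha 162683.350, Beta 214726.091, Gamma 266127.263.
Highest priority: Gamma.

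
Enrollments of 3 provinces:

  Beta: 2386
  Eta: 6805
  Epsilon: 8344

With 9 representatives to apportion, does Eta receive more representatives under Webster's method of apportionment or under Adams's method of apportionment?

Webster

Webster: Beta 1, Eta 4, Epsilon 4.
Adams: Beta 2, Eta 3, Epsilon 4.
Eta gets 4 under Webster and 3 under Adams.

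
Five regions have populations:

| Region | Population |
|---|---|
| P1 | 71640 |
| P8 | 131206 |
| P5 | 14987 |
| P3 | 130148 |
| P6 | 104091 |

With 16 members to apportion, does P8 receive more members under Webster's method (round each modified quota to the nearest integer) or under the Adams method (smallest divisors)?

Webster

Webster: P1 2, P8 5, P5 1, P3 4, P6 4.
Adams: P1 3, P8 4, P5 1, P3 4, P6 4.
P8 gets 5 under Webster and 4 under Adams.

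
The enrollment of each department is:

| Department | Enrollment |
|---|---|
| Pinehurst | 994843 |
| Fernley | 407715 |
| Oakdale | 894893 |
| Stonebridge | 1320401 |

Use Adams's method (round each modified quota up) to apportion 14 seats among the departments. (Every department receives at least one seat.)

Standard divisor 3617852/14 ≈ 258418; standard quotas: Pinehurst 3.850, Fernley 1.578, Oakdale 3.463, Stonebridge 5.110.
Rounding up gives 4, 2, 4, 6 = 16 seats, so the divisor must be adjusted.
With modified divisor 314200: modified quotas Pinehurst 3.166, Fernley 1.298, Oakdale 2.848, Stonebridge 4.202.
Rounding up: Pinehurst 4, Fernley 2, Oakdale 3, Stonebridge 5 (total 14).

Pinehurst 4, Fernley 2, Oakdale 3, Stonebridge 5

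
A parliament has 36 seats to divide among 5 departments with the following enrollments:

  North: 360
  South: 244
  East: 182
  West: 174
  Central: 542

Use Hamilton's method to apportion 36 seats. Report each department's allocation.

North 9, South 6, East 4, West 4, Central 13

Total 1502; standard divisor 1502/36 ≈ 41.722.
Standard quotas: North 8.628, South 5.848, East 4.362, West 4.170, Central 12.991.
Lower quotas: North 8, South 5, East 4, West 4, Central 12 (sum 33, leaving 3 seats).
Remainders in descending order: Central 0.991, South 0.848, North 0.628, East 0.362, West 0.170.
Largest remainders: Central, South, North receive the extra seats.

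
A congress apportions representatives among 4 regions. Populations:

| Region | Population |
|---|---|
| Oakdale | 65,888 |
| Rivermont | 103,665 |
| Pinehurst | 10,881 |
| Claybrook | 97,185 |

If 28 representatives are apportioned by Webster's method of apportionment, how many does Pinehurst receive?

Standard divisor 277619/28 ≈ 9914.964; standard quotas: Oakdale 6.645, Rivermont 10.455, Pinehurst 1.097, Claybrook 9.802.
Rounding to the nearest integer gives Oakdale 7, Rivermont 10, Pinehurst 1, Claybrook 10 — total 28, matching the house size, so no adjustment is needed.
Pinehurst receives 1.

1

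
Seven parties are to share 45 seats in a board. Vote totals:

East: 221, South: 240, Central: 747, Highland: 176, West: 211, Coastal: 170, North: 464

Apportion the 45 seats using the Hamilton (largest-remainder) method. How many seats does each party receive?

The standard divisor is 2229/45 ≈ 49.533.
Standard quotas: East 4.462, South 4.845, Central 15.081, Highland 3.553, West 4.260, Coastal 3.432, North 9.367.
Lower quotas: East 4, South 4, Central 15, Highland 3, West 4, Coastal 3, North 9 (sum 42, leaving 3 seats).
Remainders in descending order: South 0.845, Highland 0.553, East 0.462, Coastal 0.432, North 0.367, West 0.260, Central 0.081.
The surplus seats go to South, Highland, East.

East 5; South 5; Central 15; Highland 4; West 4; Coastal 3; North 9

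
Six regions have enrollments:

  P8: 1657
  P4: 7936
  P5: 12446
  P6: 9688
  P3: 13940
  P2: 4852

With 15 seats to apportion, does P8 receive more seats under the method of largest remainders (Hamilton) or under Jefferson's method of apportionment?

Hamilton

Hamilton: P8 1, P4 2, P5 4, P6 3, P3 4, P2 1.
Jefferson: P8 0, P4 2, P5 4, P6 3, P3 5, P2 1.
P8 gets 1 under Hamilton and 0 under Jefferson.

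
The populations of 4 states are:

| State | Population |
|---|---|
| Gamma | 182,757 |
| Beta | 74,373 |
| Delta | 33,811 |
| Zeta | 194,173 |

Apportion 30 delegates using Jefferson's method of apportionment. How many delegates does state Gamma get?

Standard divisor 485114/30 ≈ 16170.467; standard quotas: Gamma 11.302, Beta 4.599, Delta 2.091, Zeta 12.008.
Rounding down gives 11, 4, 2, 12 = 29 seats, so the divisor must be adjusted.
With modified divisor 15100: modified quotas Gamma 12.103, Beta 4.925, Delta 2.239, Zeta 12.859.
Rounding down: Gamma 12, Beta 4, Delta 2, Zeta 12 (total 30).
Gamma receives 12.

12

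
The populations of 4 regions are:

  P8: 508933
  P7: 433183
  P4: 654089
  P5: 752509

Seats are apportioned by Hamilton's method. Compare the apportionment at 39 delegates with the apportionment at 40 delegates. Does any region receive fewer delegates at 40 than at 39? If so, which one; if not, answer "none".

none

At 39 seats: P8 8, P7 7, P4 11, P5 13.
At 40 seats: P8 9, P7 7, P4 11, P5 13.
No region's allocation decreased.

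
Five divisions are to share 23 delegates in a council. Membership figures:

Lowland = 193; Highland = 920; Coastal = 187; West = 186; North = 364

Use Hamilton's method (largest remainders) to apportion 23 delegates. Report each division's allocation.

Standard divisor: 1850 ÷ 23 ≈ 80.435.
Standard quotas: Lowland 2.399, Highland 11.438, Coastal 2.325, West 2.312, North 4.525.
Lower quotas: Lowland 2, Highland 11, Coastal 2, West 2, North 4 (sum 21, leaving 2 seats).
Remainders in descending order: North 0.525, Highland 0.438, Lowland 0.399, Coastal 0.325, West 0.312.
Largest remainders: North, Highland receive the extra seats.

Lowland: 2, Highland: 12, Coastal: 2, West: 2, North: 5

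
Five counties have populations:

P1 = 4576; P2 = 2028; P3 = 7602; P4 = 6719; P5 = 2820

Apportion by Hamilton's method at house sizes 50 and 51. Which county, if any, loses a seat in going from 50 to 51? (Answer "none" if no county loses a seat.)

none

At 50 seats: P1 10, P2 4, P3 16, P4 14, P5 6.
At 51 seats: P1 10, P2 4, P3 16, P4 15, P5 6.
No county's allocation decreased.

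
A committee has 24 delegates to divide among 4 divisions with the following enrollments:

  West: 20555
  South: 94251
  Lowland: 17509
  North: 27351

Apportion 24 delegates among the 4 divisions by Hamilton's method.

West 3, South 14, Lowland 3, North 4

Total 159666; standard divisor 159666/24 ≈ 6652.75.
Standard quotas: West 3.0897, South 14.1672, Lowland 2.6318, North 4.1112.
Lower quotas: West 3, South 14, Lowland 2, North 4 (sum 23, leaving 1 seat).
Remainders in descending order: Lowland 0.6318, South 0.1672, North 0.1112, West 0.0897.
The surplus seat goes to Lowland.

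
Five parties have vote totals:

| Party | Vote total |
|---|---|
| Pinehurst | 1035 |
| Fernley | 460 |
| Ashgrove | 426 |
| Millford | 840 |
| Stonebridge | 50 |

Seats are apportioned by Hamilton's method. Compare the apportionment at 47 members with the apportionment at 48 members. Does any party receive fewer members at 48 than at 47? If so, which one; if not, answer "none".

none

At 47 seats: Pinehurst 17, Fernley 8, Ashgrove 7, Millford 14, Stonebridge 1.
At 48 seats: Pinehurst 18, Fernley 8, Ashgrove 7, Millford 14, Stonebridge 1.
No party's allocation decreased.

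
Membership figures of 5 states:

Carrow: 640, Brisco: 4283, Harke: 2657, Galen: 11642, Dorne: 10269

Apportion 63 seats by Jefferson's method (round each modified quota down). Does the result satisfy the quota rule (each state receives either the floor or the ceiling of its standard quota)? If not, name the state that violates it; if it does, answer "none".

Standard quotas: Carrow 1.367, Brisco 9.150, Harke 5.676, Galen 24.870, Dorne 21.937.
Jefferson allocation: Carrow 1, Brisco 9, Harke 5, Galen 26, Dorne 22.
Galen has quota 24.870 (lower 24, upper 25) but receives 26 — outside the quota interval.

Galen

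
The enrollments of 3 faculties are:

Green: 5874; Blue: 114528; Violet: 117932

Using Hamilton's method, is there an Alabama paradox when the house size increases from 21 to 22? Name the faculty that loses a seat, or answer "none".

At 21 seats: Green 1, Blue 10, Violet 10.
At 22 seats: Green 0, Blue 11, Violet 11.
Green drops from 1 to 0.

Green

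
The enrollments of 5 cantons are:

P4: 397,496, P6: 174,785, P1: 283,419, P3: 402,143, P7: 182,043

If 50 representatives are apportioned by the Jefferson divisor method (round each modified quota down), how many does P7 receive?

6

Standard divisor 1439886/50 ≈ 28797.72; standard quotas: P4 13.803, P6 6.069, P1 9.842, P3 13.964, P7 6.321.
Rounding down gives 13, 6, 9, 13, 6 = 47 seats, so the divisor must be adjusted.
With modified divisor 27600: modified quotas P4 14.402, P6 6.333, P1 10.269, P3 14.570, P7 6.596.
Rounding down: P4 14, P6 6, P1 10, P3 14, P7 6 (total 50).
P7 receives 6.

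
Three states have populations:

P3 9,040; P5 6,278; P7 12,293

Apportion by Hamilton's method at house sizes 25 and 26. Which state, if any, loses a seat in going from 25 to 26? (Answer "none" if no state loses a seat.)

At 25 seats: P3 8, P5 6, P7 11.
At 26 seats: P3 8, P5 6, P7 12.
No state's allocation decreased.

none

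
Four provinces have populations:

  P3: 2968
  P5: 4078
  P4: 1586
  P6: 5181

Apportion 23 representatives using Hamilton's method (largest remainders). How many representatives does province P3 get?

Standard divisor: 13813 ÷ 23 ≈ 600.565.
Standard quotas: P3 4.9420, P5 6.7903, P4 2.6408, P6 8.6269.
Lower quotas: P3 4, P5 6, P4 2, P6 8 (sum 20, leaving 3 seats).
Remainders in descending order: P3 0.9420, P5 0.7903, P4 0.6408, P6 0.6269.
Largest remainders: P3, P5, P4 receive the extra seats.
P3 receives 5.

5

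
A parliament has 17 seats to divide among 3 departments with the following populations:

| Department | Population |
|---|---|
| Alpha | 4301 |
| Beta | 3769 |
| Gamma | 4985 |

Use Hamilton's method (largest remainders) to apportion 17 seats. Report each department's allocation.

Alpha: 6, Beta: 5, Gamma: 6

Standard divisor: 13055 ÷ 17 ≈ 767.941.
Standard quotas: Alpha 5.601, Beta 4.908, Gamma 6.491.
Lower quotas: Alpha 5, Beta 4, Gamma 6 (sum 15, leaving 2 seats).
Remainders in descending order: Beta 0.908, Alpha 0.601, Gamma 0.491.
The surplus seats go to Beta, Alpha.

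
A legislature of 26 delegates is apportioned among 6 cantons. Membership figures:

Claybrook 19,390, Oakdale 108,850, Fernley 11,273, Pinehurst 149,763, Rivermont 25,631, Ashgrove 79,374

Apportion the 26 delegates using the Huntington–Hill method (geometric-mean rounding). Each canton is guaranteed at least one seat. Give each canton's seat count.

With divisor 15166: modified quotas Claybrook 1.279, Oakdale 7.177, Fernley 0.743, Pinehurst 9.875, Rivermont 1.690, Ashgrove 5.234.
Geometric-mean thresholds: Claybrook √(1·2)=1.414, Oakdale √(7·8)=7.483, Fernley (min 1), Pinehurst √(9·10)=9.487, Rivermont √(1·2)=1.414, Ashgrove √(5·6)=5.477.
Each quota rounded against its threshold gives Claybrook 1, Oakdale 7, Fernley 1, Pinehurst 10, Rivermont 2, Ashgrove 5 (total 26).

Claybrook 1, Oakdale 7, Fernley 1, Pinehurst 10, Rivermont 2, Ashgrove 5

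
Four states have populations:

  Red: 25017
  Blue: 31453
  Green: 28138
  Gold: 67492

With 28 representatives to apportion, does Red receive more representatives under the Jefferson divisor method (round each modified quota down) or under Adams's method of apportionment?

Jefferson: Red 4, Blue 6, Green 5, Gold 13.
Adams: Red 5, Blue 6, Green 5, Gold 12.
Red gets 4 under Jefferson and 5 under Adams.

Adams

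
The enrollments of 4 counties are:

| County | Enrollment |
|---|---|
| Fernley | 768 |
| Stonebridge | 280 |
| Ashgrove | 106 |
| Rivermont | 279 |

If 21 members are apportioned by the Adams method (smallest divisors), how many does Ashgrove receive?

2

Standard divisor 1433/21 ≈ 68.238; standard quotas: Fernley 11.255, Stonebridge 4.103, Ashgrove 1.553, Rivermont 4.089.
Rounding up gives 12, 5, 2, 5 = 24 seats, so the divisor must be adjusted.
With modified divisor 73: modified quotas Fernley 10.521, Stonebridge 3.836, Ashgrove 1.452, Rivermont 3.822.
Rounding up: Fernley 11, Stonebridge 4, Ashgrove 2, Rivermont 4 (total 21).
Ashgrove receives 2.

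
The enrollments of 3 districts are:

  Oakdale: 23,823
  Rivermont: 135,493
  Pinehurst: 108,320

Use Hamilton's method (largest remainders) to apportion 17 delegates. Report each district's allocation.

The standard divisor is 267636/17 ≈ 15743.294.
Standard quotas: Oakdale 1.5132, Rivermont 8.6064, Pinehurst 6.8804.
Lower quotas: Oakdale 1, Rivermont 8, Pinehurst 6 (sum 15, leaving 2 seats).
Remainders in descending order: Pinehurst 0.8804, Rivermont 0.6064, Oakdale 0.5132.
Largest remainders: Pinehurst, Rivermont receive the extra seats.

Oakdale 1, Rivermont 9, Pinehurst 7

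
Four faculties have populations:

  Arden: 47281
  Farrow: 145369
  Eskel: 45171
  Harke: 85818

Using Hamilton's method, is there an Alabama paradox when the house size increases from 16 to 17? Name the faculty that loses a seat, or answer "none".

At 16 seats: Arden 3, Farrow 7, Eskel 2, Harke 4.
At 17 seats: Arden 2, Farrow 8, Eskel 2, Harke 5.
Arden drops from 3 to 2.

Arden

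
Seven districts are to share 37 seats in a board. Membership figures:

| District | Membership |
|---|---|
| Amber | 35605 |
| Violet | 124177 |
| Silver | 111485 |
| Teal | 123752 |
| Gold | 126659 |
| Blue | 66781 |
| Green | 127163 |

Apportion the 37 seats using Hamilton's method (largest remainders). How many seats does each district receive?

Amber 2; Violet 6; Silver 6; Teal 6; Gold 7; Blue 3; Green 7

Total 715622; standard divisor 715622/37 ≈ 19341.135.
Standard quotas: Amber 1.8409, Violet 6.4204, Silver 5.7641, Teal 6.3984, Gold 6.5487, Blue 3.4528, Green 6.5747.
Lower quotas: Amber 1, Violet 6, Silver 5, Teal 6, Gold 6, Blue 3, Green 6 (sum 33, leaving 4 seats).
Remainders in descending order: Amber 0.8409, Silver 0.7641, Green 0.5747, Gold 0.5487, Blue 0.4528, Violet 0.4204, Teal 0.3984.
Largest remainders: Amber, Silver, Green, Gold receive the extra seats.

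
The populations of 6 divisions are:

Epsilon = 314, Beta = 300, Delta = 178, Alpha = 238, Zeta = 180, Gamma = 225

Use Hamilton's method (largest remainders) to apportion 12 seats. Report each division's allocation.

Epsilon: 3, Beta: 3, Delta: 1, Alpha: 2, Zeta: 1, Gamma: 2

Total 1435; standard divisor 1435/12 ≈ 119.583.
Standard quotas: Epsilon 2.626, Beta 2.509, Delta 1.489, Alpha 1.990, Zeta 1.505, Gamma 1.882.
Lower quotas: Epsilon 2, Beta 2, Delta 1, Alpha 1, Zeta 1, Gamma 1 (sum 8, leaving 4 seats).
Remainders in descending order: Alpha 0.990, Gamma 0.882, Epsilon 0.626, Beta 0.509, Zeta 0.505, Delta 0.489.
The surplus seats go to Alpha, Gamma, Epsilon, Beta.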